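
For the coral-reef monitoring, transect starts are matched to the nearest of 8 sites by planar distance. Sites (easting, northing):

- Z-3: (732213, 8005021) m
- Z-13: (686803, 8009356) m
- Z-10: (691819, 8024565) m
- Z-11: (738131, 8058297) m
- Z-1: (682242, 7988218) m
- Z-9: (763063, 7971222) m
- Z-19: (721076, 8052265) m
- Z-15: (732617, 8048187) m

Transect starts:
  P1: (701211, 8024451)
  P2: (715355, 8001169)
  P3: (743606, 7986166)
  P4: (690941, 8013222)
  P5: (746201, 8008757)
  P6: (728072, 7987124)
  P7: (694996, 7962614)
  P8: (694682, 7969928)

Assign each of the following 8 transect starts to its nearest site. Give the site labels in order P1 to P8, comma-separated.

Z-10, Z-3, Z-3, Z-13, Z-3, Z-3, Z-1, Z-1

P1 → Z-10 (d²=88222660.00)
P2 → Z-3 (d²=299030068.00)
P3 → Z-3 (d²=485311474.00)
P4 → Z-13 (d²=32069000.00)
P5 → Z-3 (d²=209621840.00)
P6 → Z-3 (d²=337450490.00)
P7 → Z-1 (d²=818229332.00)
P8 → Z-1 (d²=489277700.00)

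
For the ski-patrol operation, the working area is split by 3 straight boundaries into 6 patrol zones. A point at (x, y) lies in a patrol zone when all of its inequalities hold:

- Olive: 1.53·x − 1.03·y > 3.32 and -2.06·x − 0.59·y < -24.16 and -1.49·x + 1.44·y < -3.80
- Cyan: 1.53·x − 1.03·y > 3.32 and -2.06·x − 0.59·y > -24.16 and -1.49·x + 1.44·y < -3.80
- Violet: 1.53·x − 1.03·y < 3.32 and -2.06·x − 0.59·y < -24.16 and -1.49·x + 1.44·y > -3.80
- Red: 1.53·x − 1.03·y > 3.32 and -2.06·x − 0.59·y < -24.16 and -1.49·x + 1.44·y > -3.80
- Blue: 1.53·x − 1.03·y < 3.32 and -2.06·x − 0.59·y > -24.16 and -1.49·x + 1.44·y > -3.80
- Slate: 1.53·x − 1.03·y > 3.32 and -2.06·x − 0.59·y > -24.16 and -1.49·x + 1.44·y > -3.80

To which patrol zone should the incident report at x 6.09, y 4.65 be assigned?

Slate

1.53·6.09 − 1.03·4.65 = 4.528, which is > 3.32
-2.06·6.09 − 0.59·4.65 = -15.289, which is > -24.16
-1.49·6.09 + 1.44·4.65 = -2.378, which is > -3.80
This sign pattern matches Slate.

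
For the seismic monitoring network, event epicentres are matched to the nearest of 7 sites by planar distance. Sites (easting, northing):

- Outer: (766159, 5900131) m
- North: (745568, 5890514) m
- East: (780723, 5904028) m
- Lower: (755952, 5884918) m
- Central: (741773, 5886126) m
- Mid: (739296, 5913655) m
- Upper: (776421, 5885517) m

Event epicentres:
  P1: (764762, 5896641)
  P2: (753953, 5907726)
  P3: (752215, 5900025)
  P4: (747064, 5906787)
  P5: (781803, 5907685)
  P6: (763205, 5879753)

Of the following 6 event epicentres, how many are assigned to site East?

P1 → Outer
P2 → Outer
P3 → North
P4 → Mid
P5 → East
P6 → Lower
1 of the 6 goes to East.

1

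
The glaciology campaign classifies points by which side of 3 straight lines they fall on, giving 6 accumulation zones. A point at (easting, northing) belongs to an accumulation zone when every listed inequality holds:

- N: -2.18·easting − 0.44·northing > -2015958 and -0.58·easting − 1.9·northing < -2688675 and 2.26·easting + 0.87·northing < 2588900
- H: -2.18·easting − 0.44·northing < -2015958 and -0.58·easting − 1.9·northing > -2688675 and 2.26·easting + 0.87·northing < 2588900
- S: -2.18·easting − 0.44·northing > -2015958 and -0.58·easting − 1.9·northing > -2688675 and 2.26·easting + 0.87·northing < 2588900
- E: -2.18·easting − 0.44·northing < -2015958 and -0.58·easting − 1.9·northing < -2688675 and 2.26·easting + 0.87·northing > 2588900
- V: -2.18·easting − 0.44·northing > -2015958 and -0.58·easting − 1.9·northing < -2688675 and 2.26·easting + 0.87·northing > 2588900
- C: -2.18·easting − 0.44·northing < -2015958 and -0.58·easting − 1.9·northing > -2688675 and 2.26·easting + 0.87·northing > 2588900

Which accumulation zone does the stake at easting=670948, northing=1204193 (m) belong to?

S

-2.18·670948 − 0.44·1204193 = -1992511.560, which is > -2015958
-0.58·670948 − 1.9·1204193 = -2677116.540, which is > -2688675
2.26·670948 + 0.87·1204193 = 2563990.390, which is < 2588900
This sign pattern matches S.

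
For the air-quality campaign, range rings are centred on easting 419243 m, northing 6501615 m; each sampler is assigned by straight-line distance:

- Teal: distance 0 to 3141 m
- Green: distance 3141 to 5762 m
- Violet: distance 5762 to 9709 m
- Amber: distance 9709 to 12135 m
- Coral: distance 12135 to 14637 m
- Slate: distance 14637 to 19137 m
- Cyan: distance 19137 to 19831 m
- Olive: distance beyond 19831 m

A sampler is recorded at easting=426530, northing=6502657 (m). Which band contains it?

Distance = √((426530−419243)² + (6502657−6501615)²) = √(53100369.000 + 1085764.000) = 7361.123 m.
5762 ≤ 7361.123 < 9709 → Violet.

Violet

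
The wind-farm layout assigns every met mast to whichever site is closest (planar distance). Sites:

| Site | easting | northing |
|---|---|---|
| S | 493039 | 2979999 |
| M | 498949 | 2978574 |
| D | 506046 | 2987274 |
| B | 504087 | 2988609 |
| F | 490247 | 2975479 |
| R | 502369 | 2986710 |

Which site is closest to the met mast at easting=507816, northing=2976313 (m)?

M

Squared distances to each site:
S: 231946325.000; M: 83735810.000; D: 123276421.000; B: 165097057.000; F: 309365317.000; R: 137767418.000.
Minimum at M.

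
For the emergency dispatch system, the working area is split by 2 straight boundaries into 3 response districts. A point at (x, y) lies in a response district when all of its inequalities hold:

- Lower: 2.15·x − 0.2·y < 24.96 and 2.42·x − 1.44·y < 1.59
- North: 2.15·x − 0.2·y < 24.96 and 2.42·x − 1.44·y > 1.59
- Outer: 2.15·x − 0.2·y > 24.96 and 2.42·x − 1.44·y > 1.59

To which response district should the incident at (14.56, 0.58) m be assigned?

Outer

2.15·14.56 − 0.2·0.58 = 31.188, which is > 24.96
2.42·14.56 − 1.44·0.58 = 34.400, which is > 1.59
This sign pattern matches Outer.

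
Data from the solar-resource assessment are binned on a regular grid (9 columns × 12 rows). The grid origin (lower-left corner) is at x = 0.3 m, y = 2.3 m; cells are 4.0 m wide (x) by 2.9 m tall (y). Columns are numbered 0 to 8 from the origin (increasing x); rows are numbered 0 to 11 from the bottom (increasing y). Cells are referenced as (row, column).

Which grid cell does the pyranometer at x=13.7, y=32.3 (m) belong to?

(10, 3)

Column index: ⌊(13.7 − 0.3) / 4.0⌋ = ⌊3.350⌋ = 3
Row offset from origin: ⌊(32.3 − 2.3) / 2.9⌋ = ⌊10.345⌋ = 10 → row 10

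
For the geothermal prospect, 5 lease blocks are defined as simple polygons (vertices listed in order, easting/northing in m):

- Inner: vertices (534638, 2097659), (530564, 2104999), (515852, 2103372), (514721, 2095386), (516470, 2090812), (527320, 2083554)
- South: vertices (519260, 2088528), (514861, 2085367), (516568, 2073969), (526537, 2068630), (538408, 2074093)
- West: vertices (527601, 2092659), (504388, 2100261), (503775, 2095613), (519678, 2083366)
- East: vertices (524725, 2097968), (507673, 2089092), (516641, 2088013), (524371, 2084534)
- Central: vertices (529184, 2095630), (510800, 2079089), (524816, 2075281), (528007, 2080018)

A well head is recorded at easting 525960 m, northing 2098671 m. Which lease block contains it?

Cast a ray rightward from (525960, 2098671). For each polygon, the edges (by vertex number in listed order) whose endpoints lie on opposite sides of northing = 2098671, where each meets that height, and whether that is right or left of the point:
Inner: 1–2 at easting≈534076.3 (right), 3–4 at easting≈515186.2 (left) → 1 crossing.
South: no edge straddles that height → 0 crossings.
West: 1–2 at easting≈509243.1 (left), 2–3 at easting≈504178.3 (left) → 0 crossings.
East: no edge straddles that height → 0 crossings.
Central: no edge straddles that height → 0 crossings.
Only Inner has an odd count, so the point is inside Inner.

Inner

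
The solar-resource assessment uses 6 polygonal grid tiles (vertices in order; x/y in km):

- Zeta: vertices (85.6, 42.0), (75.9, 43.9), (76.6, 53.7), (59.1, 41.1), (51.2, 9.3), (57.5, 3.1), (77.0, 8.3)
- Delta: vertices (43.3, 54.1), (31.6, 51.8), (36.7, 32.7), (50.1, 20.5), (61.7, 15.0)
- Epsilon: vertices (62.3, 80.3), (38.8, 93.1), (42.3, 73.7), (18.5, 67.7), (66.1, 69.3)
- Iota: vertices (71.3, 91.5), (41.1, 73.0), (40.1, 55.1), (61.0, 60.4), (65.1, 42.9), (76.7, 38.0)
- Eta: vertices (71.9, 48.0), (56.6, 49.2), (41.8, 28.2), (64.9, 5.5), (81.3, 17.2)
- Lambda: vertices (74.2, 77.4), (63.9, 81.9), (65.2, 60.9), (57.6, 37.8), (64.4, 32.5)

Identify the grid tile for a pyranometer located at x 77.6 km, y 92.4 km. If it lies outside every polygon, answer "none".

Cast a ray rightward from (77.6, 92.4). For each polygon, the edges (by vertex number in listed order) whose endpoints lie on opposite sides of y = 92.4, where each meets that height, and whether that is right or left of the point:
Zeta: no edge straddles that height → 0 crossings.
Delta: no edge straddles that height → 0 crossings.
Epsilon: 1–2 at x≈40.09 (left), 2–3 at x≈38.93 (left) → 0 crossings.
Iota: no edge straddles that height → 0 crossings.
Eta: no edge straddles that height → 0 crossings.
Lambda: no edge straddles that height → 0 crossings.
All counts are even, so the point lies outside every listed polygon.

none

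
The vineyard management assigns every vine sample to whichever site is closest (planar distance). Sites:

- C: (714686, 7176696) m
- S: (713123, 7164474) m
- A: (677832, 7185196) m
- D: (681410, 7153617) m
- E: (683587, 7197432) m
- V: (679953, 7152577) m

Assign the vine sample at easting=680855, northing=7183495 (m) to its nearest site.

A

Squared distances to each site:
C: 1190762962.000; S: 1403022265.000; A: 12031930.000; D: 893002909.000; E: 201703793.000; V: 956736328.000.
Minimum at A.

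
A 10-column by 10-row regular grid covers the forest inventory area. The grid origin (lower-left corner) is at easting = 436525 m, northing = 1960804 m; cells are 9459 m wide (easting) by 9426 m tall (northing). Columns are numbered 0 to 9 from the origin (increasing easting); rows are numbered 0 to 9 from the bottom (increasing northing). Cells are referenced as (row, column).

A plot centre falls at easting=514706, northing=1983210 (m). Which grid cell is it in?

Column index: ⌊(514706 − 436525) / 9459⌋ = ⌊8.265⌋ = 8
Row offset from origin: ⌊(1983210 − 1960804) / 9426⌋ = ⌊2.377⌋ = 2 → row 2

(2, 8)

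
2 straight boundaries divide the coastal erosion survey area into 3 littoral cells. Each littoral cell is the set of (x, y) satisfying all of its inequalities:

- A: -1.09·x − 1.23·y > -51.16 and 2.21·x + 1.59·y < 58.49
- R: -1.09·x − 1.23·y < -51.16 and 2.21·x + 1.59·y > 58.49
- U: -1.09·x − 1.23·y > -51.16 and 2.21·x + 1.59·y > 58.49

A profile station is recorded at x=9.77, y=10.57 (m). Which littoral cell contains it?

A

-1.09·9.77 − 1.23·10.57 = -23.650, which is > -51.16
2.21·9.77 + 1.59·10.57 = 38.398, which is < 58.49
This sign pattern matches A.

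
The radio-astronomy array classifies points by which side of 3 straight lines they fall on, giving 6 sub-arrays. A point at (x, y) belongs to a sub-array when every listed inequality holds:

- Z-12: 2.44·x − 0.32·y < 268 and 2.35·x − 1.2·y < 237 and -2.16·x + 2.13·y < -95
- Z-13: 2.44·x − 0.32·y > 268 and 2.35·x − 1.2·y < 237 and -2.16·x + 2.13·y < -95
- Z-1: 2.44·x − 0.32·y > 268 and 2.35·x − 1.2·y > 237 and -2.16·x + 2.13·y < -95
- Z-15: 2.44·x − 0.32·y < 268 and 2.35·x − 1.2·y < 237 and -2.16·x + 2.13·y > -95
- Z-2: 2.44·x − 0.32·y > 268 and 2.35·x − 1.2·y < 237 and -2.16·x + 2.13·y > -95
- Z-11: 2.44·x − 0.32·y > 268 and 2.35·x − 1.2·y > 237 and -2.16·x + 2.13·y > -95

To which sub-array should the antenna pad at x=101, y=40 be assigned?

Z-12

2.44·101 − 0.32·40 = 233.640, which is < 268
2.35·101 − 1.2·40 = 189.350, which is < 237
-2.16·101 + 2.13·40 = -132.960, which is < -95
This sign pattern matches Z-12.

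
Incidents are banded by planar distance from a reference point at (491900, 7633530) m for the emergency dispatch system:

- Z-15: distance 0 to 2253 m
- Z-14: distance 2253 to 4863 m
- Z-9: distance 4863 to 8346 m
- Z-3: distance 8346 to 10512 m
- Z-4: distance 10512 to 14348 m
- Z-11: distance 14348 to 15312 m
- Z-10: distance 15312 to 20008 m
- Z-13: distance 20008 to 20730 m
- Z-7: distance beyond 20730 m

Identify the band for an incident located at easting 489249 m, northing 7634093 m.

Distance = √((489249−491900)² + (7634093−7633530)²) = √(7027801.000 + 316969.000) = 2710.124 m.
2253 ≤ 2710.124 < 4863 → Z-14.

Z-14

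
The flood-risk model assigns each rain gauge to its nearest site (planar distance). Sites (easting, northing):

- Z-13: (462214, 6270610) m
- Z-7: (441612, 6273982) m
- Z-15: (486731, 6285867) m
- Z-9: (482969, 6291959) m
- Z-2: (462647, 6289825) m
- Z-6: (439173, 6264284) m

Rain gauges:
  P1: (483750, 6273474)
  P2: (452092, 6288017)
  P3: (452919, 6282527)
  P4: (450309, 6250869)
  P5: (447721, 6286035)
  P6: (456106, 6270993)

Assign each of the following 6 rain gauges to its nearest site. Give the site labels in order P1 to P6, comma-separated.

P1 → Z-15 (d²=162472810.00)
P2 → Z-2 (d²=114676889.00)
P3 → Z-2 (d²=147894788.00)
P4 → Z-6 (d²=303972721.00)
P5 → Z-7 (d²=182594690.00)
P6 → Z-13 (d²=37454353.00)

Z-15, Z-2, Z-2, Z-6, Z-7, Z-13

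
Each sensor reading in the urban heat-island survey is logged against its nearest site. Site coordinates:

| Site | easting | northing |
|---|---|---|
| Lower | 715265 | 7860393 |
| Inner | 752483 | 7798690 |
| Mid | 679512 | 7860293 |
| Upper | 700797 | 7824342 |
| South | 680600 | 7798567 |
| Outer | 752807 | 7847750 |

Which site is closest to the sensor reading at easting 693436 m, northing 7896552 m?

Mid

Squared distances to each site:
Lower: 1783978522.000; Inner: 13063519253.000; Mid: 1508592857.000; Upper: 5268468421.000; South: 9765823121.000; Outer: 5906550845.000.
Minimum at Mid.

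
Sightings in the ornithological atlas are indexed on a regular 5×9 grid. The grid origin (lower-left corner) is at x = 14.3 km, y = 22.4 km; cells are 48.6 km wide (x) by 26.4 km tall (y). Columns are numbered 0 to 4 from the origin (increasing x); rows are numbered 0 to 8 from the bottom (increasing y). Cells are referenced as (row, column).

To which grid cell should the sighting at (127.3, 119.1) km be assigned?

Column index: ⌊(127.3 − 14.3) / 48.6⌋ = ⌊2.325⌋ = 2
Row offset from origin: ⌊(119.1 − 22.4) / 26.4⌋ = ⌊3.663⌋ = 3 → row 3

(3, 2)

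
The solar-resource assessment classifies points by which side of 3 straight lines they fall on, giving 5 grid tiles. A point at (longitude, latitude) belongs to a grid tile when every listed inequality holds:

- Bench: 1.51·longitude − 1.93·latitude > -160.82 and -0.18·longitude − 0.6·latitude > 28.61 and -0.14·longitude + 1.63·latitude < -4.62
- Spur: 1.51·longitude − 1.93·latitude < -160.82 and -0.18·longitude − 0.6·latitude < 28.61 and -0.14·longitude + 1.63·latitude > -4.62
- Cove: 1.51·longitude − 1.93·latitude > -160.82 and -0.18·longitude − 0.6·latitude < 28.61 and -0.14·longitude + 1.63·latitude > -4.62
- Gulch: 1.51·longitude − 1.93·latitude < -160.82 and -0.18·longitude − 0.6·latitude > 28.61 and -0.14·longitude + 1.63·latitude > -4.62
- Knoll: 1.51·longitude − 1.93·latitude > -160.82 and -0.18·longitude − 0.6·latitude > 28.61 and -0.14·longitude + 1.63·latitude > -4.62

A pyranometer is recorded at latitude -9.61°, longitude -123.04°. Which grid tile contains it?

Spur

1.51·-123.04 − 1.93·-9.61 = -167.243, which is < -160.82
-0.18·-123.04 − 0.6·-9.61 = 27.913, which is < 28.61
-0.14·-123.04 + 1.63·-9.61 = 1.561, which is > -4.62
This sign pattern matches Spur.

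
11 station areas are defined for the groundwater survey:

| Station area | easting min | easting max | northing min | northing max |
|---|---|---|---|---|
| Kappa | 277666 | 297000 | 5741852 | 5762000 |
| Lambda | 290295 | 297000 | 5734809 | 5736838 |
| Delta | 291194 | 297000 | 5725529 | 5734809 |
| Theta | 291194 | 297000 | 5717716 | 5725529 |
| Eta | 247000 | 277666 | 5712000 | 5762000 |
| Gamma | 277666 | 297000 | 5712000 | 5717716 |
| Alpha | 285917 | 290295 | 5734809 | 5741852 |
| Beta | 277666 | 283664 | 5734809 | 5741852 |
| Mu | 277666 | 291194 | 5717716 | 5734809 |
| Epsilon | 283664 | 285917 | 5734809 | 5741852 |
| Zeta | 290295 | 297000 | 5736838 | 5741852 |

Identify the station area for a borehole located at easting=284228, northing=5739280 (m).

The point has easting = 284228 and northing = 5739280.
Only Epsilon satisfies 283664 ≤ easting ≤ 285917 and 5734809 ≤ northing ≤ 5741852.

Epsilon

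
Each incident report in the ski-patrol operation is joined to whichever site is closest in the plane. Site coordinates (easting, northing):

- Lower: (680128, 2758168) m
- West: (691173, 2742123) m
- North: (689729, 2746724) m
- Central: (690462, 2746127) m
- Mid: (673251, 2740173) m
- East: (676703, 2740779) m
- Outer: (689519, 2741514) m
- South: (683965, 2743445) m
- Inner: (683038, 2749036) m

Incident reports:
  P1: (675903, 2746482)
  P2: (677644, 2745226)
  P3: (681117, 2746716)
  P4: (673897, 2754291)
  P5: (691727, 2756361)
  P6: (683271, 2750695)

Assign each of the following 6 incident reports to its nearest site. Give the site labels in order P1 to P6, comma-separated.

P1 → East (d²=33164209.00)
P2 → East (d²=20661290.00)
P3 → Inner (d²=9072641.00)
P4 → Lower (d²=53856490.00)
P5 → North (d²=96863773.00)
P6 → Inner (d²=2806570.00)

East, East, Inner, Lower, North, Inner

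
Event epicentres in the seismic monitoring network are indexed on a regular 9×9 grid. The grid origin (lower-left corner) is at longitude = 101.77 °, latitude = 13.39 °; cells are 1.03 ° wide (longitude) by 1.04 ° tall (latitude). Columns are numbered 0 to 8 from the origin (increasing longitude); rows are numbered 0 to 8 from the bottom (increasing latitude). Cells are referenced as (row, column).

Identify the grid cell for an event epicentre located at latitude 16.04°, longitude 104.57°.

(2, 2)

Column index: ⌊(104.57 − 101.77) / 1.03⌋ = ⌊2.718⌋ = 2
Row offset from origin: ⌊(16.04 − 13.39) / 1.04⌋ = ⌊2.548⌋ = 2 → row 2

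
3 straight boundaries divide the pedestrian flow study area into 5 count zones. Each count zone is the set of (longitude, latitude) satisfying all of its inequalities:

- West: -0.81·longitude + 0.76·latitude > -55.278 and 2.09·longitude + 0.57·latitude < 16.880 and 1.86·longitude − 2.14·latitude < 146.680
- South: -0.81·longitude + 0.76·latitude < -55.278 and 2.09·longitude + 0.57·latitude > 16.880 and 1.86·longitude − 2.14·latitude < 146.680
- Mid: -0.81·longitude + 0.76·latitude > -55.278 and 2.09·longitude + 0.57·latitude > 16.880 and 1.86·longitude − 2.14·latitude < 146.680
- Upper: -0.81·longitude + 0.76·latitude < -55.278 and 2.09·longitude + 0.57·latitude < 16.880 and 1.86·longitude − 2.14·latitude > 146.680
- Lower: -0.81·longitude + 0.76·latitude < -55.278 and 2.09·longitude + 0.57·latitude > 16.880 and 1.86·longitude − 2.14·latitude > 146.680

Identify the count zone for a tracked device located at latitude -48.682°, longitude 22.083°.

-0.81·22.083 + 0.76·-48.682 = -54.886, which is > -55.278
2.09·22.083 + 0.57·-48.682 = 18.405, which is > 16.880
1.86·22.083 − 2.14·-48.682 = 145.254, which is < 146.680
This sign pattern matches Mid.

Mid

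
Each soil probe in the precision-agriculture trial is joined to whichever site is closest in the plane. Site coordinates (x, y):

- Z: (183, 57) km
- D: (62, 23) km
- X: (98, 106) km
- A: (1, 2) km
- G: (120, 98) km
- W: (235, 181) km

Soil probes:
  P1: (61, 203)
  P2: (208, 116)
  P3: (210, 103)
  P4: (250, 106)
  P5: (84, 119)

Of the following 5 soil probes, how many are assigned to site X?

2

P1 → X
P2 → Z
P3 → Z
P4 → W
P5 → X
2 of the 5 go to X.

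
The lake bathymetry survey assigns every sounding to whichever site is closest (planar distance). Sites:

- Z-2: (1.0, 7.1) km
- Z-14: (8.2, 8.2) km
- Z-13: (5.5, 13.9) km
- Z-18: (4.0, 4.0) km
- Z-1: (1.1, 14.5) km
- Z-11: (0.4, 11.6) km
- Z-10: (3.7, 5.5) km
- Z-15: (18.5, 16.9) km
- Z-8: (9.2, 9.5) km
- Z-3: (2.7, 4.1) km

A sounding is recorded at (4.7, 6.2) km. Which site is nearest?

Squared distances to each site:
Z-2: 14.500; Z-14: 16.250; Z-13: 59.930; Z-18: 5.330; Z-1: 81.850; Z-11: 47.650; Z-10: 1.490; Z-15: 304.930; Z-8: 31.140; Z-3: 8.410.
Minimum at Z-10.

Z-10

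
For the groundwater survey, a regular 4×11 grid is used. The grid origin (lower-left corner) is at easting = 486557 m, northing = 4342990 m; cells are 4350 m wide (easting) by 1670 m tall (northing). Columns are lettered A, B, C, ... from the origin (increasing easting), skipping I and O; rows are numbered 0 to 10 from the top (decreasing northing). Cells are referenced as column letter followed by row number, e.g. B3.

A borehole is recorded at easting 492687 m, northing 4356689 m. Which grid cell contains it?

Column index: ⌊(492687 − 486557) / 4350⌋ = ⌊1.409⌋ = 1 → column B
Row offset from origin: ⌊(4356689 − 4342990) / 1670⌋ = ⌊8.203⌋ = 8 → row 2 (counted from top)

B2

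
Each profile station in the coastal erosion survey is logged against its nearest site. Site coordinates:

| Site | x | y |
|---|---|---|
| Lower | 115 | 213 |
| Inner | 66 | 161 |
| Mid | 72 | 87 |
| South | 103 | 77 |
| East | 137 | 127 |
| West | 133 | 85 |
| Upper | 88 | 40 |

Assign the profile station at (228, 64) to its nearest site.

Squared distances to each site:
Lower: 34970.000; Inner: 35653.000; Mid: 24865.000; South: 15794.000; East: 12250.000; West: 9466.000; Upper: 20176.000.
Minimum at West.

West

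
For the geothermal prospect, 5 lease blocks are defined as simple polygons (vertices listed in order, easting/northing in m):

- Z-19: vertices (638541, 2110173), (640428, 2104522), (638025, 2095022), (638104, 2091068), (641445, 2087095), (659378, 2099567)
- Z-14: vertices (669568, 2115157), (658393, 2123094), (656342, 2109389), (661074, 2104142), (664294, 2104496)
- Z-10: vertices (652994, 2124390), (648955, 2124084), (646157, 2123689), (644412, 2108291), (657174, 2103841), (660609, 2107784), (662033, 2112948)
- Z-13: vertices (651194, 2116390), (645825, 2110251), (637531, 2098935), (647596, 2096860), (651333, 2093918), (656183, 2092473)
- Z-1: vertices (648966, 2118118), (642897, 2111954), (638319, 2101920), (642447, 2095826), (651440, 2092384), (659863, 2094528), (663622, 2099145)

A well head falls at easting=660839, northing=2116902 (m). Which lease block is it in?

Z-14

Cast a ray rightward from (660839, 2116902). For each polygon, the edges (by vertex number in listed order) whose endpoints lie on opposite sides of northing = 2116902, where each meets that height, and whether that is right or left of the point:
Z-19: no edge straddles that height → 0 crossings.
Z-14: 1–2 at easting≈667111.1 (right), 2–3 at easting≈657466.3 (left) → 1 crossing.
Z-10: 3–4 at easting≈645387.9 (left), 7–1 at easting≈658909.4 (left) → 0 crossings.
Z-13: no edge straddles that height → 0 crossings.
Z-1: 1–2 at easting≈647768.7 (left), 7–1 at easting≈649905.3 (left) → 0 crossings.
Only Z-14 has an odd count, so the point is inside Z-14.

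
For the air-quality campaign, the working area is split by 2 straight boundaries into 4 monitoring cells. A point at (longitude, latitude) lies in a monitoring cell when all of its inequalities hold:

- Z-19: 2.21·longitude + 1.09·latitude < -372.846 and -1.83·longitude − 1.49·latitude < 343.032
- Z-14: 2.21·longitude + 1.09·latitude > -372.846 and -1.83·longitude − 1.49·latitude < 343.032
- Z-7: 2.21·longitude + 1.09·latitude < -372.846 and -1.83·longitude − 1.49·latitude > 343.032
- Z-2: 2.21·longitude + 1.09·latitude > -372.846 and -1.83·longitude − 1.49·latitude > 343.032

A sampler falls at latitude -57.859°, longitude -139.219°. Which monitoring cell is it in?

2.21·-139.219 + 1.09·-57.859 = -370.740, which is > -372.846
-1.83·-139.219 − 1.49·-57.859 = 340.981, which is < 343.032
This sign pattern matches Z-14.

Z-14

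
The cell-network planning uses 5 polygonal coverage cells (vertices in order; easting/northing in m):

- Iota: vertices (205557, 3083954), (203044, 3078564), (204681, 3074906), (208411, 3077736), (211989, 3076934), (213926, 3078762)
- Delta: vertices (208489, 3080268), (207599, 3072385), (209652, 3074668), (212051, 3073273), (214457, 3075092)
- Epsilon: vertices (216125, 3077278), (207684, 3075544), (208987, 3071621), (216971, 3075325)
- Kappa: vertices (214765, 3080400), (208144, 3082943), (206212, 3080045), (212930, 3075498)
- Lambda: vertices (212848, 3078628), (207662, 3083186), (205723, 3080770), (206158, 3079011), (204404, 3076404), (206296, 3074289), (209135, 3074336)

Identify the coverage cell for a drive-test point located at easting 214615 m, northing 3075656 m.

Cast a ray rightward from (214615, 3075656). For each polygon, the edges (by vertex number in listed order) whose endpoints lie on opposite sides of northing = 3075656, where each meets that height, and whether that is right or left of the point:
Iota: 2–3 at easting≈204345.4 (left), 3–4 at easting≈205669.5 (left) → 0 crossings.
Delta: 1–2 at easting≈207968.3 (left), 5–1 at easting≈213806.7 (left) → 0 crossings.
Epsilon: 1–2 at easting≈208229.2 (left), 4–1 at easting≈216827.6 (right) → 1 crossing.
Kappa: 3–4 at easting≈212696.6 (left), 4–1 at easting≈212989.1 (left) → 0 crossings.
Lambda: 5–6 at easting≈205073.1 (left), 7–1 at easting≈210276.9 (left) → 0 crossings.
Only Epsilon has an odd count, so the point is inside Epsilon.

Epsilon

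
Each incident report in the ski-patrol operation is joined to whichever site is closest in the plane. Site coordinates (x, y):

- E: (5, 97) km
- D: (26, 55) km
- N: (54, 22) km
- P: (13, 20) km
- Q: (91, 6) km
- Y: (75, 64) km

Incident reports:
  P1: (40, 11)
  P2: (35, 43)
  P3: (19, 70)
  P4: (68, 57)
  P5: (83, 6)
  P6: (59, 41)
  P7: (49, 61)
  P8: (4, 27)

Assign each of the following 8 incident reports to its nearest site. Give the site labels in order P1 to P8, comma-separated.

N, D, D, Y, Q, N, D, P

P1 → N (d²=317.00)
P2 → D (d²=225.00)
P3 → D (d²=274.00)
P4 → Y (d²=98.00)
P5 → Q (d²=64.00)
P6 → N (d²=386.00)
P7 → D (d²=565.00)
P8 → P (d²=130.00)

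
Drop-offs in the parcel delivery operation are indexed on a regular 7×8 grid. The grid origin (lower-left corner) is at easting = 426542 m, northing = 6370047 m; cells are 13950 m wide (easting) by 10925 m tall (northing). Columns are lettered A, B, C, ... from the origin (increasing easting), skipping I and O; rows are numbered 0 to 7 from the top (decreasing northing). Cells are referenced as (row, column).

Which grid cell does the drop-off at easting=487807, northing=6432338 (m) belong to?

Column index: ⌊(487807 − 426542) / 13950⌋ = ⌊4.392⌋ = 4 → column E
Row offset from origin: ⌊(6432338 − 6370047) / 10925⌋ = ⌊5.702⌋ = 5 → row 2 (counted from top)

(2, E)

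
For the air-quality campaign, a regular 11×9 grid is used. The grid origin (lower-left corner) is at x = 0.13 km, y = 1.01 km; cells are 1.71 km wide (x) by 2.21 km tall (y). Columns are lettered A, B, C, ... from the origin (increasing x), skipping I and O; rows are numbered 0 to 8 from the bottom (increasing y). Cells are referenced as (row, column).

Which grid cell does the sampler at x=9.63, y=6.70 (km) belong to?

(2, F)

Column index: ⌊(9.63 − 0.13) / 1.71⌋ = ⌊5.556⌋ = 5 → column F
Row offset from origin: ⌊(6.70 − 1.01) / 2.21⌋ = ⌊2.575⌋ = 2 → row 2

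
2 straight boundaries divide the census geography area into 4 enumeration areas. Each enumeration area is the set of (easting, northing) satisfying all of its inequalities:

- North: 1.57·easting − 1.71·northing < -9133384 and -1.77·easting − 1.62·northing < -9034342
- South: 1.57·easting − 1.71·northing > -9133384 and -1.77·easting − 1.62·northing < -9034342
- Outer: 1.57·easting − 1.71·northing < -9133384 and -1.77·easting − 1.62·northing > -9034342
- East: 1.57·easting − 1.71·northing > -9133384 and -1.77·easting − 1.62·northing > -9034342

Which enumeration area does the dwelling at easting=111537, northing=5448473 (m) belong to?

1.57·111537 − 1.71·5448473 = -9141775.740, which is < -9133384
-1.77·111537 − 1.62·5448473 = -9023946.750, which is > -9034342
This sign pattern matches Outer.

Outer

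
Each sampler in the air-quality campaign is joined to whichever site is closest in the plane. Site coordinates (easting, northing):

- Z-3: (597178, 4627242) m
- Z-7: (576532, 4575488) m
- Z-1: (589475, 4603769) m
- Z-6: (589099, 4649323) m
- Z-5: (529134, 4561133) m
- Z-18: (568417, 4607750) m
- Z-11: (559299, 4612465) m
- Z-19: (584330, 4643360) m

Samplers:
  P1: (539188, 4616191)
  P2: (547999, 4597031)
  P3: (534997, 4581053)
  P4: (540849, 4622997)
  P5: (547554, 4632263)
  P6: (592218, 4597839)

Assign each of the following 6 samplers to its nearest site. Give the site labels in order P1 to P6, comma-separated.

Z-11, Z-11, Z-5, Z-11, Z-11, Z-1

P1 → Z-11 (d²=418335397.00)
P2 → Z-11 (d²=365898356.00)
P3 → Z-5 (d²=431181169.00)
P4 → Z-11 (d²=451325524.00)
P5 → Z-11 (d²=529905829.00)
P6 → Z-1 (d²=42688949.00)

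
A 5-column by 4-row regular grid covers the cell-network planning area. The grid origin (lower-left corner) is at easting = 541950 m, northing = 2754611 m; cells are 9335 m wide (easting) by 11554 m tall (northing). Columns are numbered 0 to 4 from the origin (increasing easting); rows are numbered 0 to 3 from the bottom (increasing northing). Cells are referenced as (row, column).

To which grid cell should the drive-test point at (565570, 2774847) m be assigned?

Column index: ⌊(565570 − 541950) / 9335⌋ = ⌊2.530⌋ = 2
Row offset from origin: ⌊(2774847 − 2754611) / 11554⌋ = ⌊1.751⌋ = 1 → row 1

(1, 2)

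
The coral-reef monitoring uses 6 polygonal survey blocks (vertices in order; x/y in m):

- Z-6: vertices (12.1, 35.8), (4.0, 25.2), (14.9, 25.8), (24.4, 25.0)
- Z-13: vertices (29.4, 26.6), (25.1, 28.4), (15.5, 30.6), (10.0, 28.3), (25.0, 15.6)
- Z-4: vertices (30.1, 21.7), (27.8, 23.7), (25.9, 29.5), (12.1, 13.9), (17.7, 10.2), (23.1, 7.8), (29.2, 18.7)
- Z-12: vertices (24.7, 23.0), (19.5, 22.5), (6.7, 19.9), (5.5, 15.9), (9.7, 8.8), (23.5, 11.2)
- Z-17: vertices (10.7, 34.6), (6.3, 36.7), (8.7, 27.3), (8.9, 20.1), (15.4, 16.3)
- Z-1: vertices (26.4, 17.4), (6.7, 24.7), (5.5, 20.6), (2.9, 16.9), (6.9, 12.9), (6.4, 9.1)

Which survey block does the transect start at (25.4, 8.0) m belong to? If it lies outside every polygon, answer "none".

Cast a ray rightward from (25.4, 8.0). For each polygon, the edges (by vertex number in listed order) whose endpoints lie on opposite sides of y = 8.0, where each meets that height, and whether that is right or left of the point:
Z-6: no edge straddles that height → 0 crossings.
Z-13: no edge straddles that height → 0 crossings.
Z-4: 5–6 at x≈22.65 (left), 6–7 at x≈23.21 (left) → 0 crossings.
Z-12: no edge straddles that height → 0 crossings.
Z-17: no edge straddles that height → 0 crossings.
Z-1: no edge straddles that height → 0 crossings.
All counts are even, so the point lies outside every listed polygon.

none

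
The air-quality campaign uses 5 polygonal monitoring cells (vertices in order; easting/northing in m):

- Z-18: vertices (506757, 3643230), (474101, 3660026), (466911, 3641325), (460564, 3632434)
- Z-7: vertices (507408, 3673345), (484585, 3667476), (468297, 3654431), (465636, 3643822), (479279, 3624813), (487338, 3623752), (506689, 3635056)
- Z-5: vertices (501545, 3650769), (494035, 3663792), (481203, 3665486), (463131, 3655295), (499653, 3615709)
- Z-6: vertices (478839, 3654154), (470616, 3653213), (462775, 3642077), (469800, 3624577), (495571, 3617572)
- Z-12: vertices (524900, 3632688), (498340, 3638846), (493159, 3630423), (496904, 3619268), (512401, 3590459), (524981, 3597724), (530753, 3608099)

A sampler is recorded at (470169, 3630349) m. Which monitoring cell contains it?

Cast a ray rightward from (470169, 3630349). For each polygon, the edges (by vertex number in listed order) whose endpoints lie on opposite sides of northing = 3630349, where each meets that height, and whether that is right or left of the point:
Z-18: no edge straddles that height → 0 crossings.
Z-7: 4–5 at easting≈475305.7 (right), 6–7 at easting≈498631.2 (right) → 2 crossings.
Z-5: 4–5 at easting≈486146.2 (right), 5–1 at easting≈500443.0 (right) → 2 crossings.
Z-6: 3–4 at easting≈467483.0 (left), 5–1 at easting≈489727.0 (right) → 1 crossing.
Z-12: 3–4 at easting≈493183.8 (right), 7–1 at easting≈525456.8 (right) → 2 crossings.
Only Z-6 has an odd count, so the point is inside Z-6.

Z-6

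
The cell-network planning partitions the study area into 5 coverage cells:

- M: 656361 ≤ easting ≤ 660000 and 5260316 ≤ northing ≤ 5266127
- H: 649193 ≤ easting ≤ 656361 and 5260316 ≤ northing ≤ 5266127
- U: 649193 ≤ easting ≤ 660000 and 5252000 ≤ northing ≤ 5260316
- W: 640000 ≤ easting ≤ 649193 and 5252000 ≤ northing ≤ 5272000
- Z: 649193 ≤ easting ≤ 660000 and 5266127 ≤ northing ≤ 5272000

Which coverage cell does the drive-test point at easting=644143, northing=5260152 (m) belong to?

The point has easting = 644143 and northing = 5260152.
Only W satisfies 640000 ≤ easting ≤ 649193 and 5252000 ≤ northing ≤ 5272000.

W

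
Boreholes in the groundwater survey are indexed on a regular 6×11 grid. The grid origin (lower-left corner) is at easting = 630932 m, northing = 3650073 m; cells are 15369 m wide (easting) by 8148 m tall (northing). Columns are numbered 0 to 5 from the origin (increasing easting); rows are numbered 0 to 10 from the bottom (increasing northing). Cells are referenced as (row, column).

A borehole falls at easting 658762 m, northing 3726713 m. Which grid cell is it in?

Column index: ⌊(658762 − 630932) / 15369⌋ = ⌊1.811⌋ = 1
Row offset from origin: ⌊(3726713 − 3650073) / 8148⌋ = ⌊9.406⌋ = 9 → row 9

(9, 1)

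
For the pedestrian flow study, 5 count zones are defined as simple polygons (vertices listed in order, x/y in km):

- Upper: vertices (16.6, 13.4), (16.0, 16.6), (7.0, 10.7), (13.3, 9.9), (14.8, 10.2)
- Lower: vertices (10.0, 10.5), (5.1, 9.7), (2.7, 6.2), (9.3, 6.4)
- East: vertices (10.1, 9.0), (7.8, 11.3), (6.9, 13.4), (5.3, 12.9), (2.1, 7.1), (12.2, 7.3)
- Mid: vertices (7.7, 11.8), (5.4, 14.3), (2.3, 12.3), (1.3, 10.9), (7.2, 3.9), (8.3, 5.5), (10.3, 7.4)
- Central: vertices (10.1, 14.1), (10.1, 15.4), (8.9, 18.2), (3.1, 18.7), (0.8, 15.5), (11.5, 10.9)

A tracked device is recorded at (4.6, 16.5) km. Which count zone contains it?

Cast a ray rightward from (4.6, 16.5). For each polygon, the edges (by vertex number in listed order) whose endpoints lie on opposite sides of y = 16.5, where each meets that height, and whether that is right or left of the point:
Upper: 1–2 at x≈16.02 (right), 2–3 at x≈15.85 (right) → 2 crossings.
Lower: no edge straddles that height → 0 crossings.
East: no edge straddles that height → 0 crossings.
Mid: no edge straddles that height → 0 crossings.
Central: 2–3 at x≈9.63 (right), 4–5 at x≈1.52 (left) → 1 crossing.
Only Central has an odd count, so the point is inside Central.

Central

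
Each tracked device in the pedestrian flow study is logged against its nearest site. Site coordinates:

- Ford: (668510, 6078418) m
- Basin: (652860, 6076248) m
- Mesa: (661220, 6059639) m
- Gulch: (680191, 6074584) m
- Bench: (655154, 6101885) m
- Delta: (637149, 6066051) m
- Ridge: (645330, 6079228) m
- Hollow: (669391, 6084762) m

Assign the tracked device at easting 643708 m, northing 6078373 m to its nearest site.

Squared distances to each site:
Ford: 615141229.000; Basin: 88274729.000; Mesa: 657632900.000; Gulch: 1345365810.000; Bench: 683825060.000; Delta: 194852165.000; Ridge: 3361909.000; Hollow: 700435810.000.
Minimum at Ridge.

Ridge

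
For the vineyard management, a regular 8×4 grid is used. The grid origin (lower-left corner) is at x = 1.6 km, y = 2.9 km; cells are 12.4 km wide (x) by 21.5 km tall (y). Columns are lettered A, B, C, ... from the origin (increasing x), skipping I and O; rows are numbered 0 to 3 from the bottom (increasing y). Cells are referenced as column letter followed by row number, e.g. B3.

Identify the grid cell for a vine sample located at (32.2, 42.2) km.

C1

Column index: ⌊(32.2 − 1.6) / 12.4⌋ = ⌊2.468⌋ = 2 → column C
Row offset from origin: ⌊(42.2 − 2.9) / 21.5⌋ = ⌊1.828⌋ = 1 → row 1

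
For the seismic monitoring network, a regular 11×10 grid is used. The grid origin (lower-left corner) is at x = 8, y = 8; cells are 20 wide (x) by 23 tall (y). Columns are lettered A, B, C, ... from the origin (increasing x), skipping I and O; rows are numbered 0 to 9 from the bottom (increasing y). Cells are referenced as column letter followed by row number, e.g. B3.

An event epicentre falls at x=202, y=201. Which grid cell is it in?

K8

Column index: ⌊(202 − 8) / 20⌋ = ⌊9.700⌋ = 9 → column K
Row offset from origin: ⌊(201 − 8) / 23⌋ = ⌊8.391⌋ = 8 → row 8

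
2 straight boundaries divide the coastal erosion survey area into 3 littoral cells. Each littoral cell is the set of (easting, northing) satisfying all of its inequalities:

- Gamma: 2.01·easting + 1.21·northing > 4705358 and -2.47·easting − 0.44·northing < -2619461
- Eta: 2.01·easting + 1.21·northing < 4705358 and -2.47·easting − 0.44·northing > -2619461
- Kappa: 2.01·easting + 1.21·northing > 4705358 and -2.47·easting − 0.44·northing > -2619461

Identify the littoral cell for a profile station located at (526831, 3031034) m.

Gamma

2.01·526831 + 1.21·3031034 = 4726481.450, which is > 4705358
-2.47·526831 − 0.44·3031034 = -2634927.530, which is < -2619461
This sign pattern matches Gamma.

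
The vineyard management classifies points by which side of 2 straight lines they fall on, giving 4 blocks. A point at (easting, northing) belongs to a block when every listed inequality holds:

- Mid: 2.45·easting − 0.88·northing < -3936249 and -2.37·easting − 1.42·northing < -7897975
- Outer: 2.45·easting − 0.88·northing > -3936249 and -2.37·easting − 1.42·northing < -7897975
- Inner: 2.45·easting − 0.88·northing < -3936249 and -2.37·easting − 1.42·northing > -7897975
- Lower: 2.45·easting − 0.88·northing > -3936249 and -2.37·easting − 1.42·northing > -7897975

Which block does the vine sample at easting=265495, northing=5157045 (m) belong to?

2.45·265495 − 0.88·5157045 = -3887736.850, which is > -3936249
-2.37·265495 − 1.42·5157045 = -7952227.050, which is < -7897975
This sign pattern matches Outer.

Outer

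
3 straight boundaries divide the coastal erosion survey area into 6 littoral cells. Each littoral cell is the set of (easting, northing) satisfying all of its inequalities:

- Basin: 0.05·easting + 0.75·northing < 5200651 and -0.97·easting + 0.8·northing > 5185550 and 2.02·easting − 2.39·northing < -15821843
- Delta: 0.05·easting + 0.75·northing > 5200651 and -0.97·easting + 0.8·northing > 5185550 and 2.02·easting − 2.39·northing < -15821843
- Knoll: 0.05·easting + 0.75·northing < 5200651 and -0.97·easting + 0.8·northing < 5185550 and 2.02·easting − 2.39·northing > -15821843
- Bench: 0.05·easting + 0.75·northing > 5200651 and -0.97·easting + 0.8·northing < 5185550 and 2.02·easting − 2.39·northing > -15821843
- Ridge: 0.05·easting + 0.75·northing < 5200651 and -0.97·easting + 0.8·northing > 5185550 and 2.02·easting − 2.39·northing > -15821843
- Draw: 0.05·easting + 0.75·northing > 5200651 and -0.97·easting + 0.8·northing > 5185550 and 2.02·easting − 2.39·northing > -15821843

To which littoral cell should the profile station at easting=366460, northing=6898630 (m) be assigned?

0.05·366460 + 0.75·6898630 = 5192295.500, which is < 5200651
-0.97·366460 + 0.8·6898630 = 5163437.800, which is < 5185550
2.02·366460 − 2.39·6898630 = -15747476.500, which is > -15821843
This sign pattern matches Knoll.

Knoll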